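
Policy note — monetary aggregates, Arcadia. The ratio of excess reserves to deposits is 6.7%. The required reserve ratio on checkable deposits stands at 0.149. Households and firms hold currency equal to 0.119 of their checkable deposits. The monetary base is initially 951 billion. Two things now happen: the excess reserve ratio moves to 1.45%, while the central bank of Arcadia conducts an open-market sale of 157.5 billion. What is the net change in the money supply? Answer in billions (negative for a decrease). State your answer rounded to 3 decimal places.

Before: m₁ = (1 + 0.119) / (0.149 + 0.067 + 0.119) ≈ 3.3402985, MB₁ = 951, so M₁ = 3.3402985 × 951 ≈ 3176.6239 billion.
After: m₂ = (1 + 0.119) / (0.149 + 0.0145 + 0.119) ≈ 3.9610619, MB₂ = 951 − 157.5 = 793.5, so M₂ = 3.9610619 × 793.5 ≈ 3143.1026 billion.
ΔM = M₂ − M₁ = 3143.1026 − 3176.6239 = -33.5213 billion.

-33.521 billion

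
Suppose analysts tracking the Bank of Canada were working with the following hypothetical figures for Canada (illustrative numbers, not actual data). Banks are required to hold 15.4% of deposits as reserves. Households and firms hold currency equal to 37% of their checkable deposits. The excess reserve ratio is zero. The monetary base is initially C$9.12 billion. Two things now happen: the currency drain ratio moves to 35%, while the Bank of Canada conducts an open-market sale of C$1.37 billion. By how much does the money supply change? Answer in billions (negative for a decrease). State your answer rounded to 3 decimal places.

-3.085 billion

Before: m₁ = (1 + 0.37) / (0.154 + 0.37) ≈ 2.61450, MB₁ = 9.12, so M₁ = 2.61450 × 9.12 ≈ 23.8442 billion.
After: m₂ = (1 + 0.35) / (0.154 + 0.35) ≈ 2.67857, MB₂ = 9.12 − 1.37 = 7.75, so M₂ = 2.67857 × 7.75 ≈ 20.7589 billion.
ΔM = M₂ − M₁ = 20.7589 − 23.8442 = -3.0853 billion.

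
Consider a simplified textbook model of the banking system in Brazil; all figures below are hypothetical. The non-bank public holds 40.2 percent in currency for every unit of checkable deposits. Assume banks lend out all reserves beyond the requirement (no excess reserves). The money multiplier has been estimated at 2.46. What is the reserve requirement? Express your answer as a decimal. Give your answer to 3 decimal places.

Using m = 2.46. Since m = (1 + c)/(c + rr + e), the denominator satisfies c + rr + e = (1 + c)/m = (1 + 0.402) / 2.46 ≈ 0.569919.
With c = 0.402 and e = 0, the reserve requirement is 0.569919 − 0.402 − 0 = 0.167919.

0.168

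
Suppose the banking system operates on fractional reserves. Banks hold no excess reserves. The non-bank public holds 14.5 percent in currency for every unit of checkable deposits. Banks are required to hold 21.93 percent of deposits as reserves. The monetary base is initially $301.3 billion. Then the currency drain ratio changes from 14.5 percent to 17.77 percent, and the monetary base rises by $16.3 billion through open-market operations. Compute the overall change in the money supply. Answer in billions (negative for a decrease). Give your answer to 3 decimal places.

-4.830 billion

Before: m₁ = (1 + 0.145) / (0.2193 + 0.145) = 3.1430140, MB₁ = 301.3, so M₁ = 3.1430140 × 301.3 ≈ 946.9901 billion.
After: m₂ = (1 + 0.1777) / (0.2193 + 0.1777) ≈ 2.9664987, MB₂ = 301.3 + 16.3 = 317.6, so M₂ = 2.9664987 × 317.6 ≈ 942.16 billion.
ΔM = M₂ − M₁ = 942.16 − 946.9901 = -4.8301 billion.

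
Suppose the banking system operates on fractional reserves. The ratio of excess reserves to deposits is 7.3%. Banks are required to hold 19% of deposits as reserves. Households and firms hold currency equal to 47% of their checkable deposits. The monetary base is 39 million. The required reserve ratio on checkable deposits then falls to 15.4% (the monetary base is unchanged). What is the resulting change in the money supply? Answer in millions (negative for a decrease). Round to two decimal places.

Initially m₁ = (1 + 0.47) / (0.19 + 0.073 + 0.47) ≈ 2.00546, so M₁ = 2.00546 × 39 ≈ 78.2129 million.
After the change m₂ = (1 + 0.47) / (0.154 + 0.073 + 0.47) ≈ 2.10904, so M₂ = 2.10904 × 39 ≈ 82.2526 million.
ΔM = M₂ − M₁ = 82.2526 − 78.2129 = 4.0397 million.

4.04 million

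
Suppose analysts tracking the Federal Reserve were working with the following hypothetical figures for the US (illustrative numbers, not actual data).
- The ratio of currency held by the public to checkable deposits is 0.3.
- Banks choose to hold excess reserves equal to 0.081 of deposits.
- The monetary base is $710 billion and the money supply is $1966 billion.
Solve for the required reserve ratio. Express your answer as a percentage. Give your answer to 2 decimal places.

Using m = M/MB = 1966/710 ≈ 2.769014. Since m = (1 + c)/(c + rr + e), the denominator satisfies c + rr + e = (1 + c)/m = (1 + 0.3) / 2.769014 ≈ 0.469481.
With c = 0.3 and e = 0.081, the required reserve ratio is 0.469481 − 0.3 − 0.081 = 0.088481.

8.85%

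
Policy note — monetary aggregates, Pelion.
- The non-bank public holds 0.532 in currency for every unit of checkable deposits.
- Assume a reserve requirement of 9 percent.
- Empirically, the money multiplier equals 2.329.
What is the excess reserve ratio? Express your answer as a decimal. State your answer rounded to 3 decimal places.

0.036

Using m = 2.329. Since m = (1 + c)/(c + rr + e), the denominator satisfies c + rr + e = (1 + c)/m = (1 + 0.532) / 2.329 ≈ 0.657793.
With c = 0.532 and rr = 0.09, the excess reserve ratio is 0.657793 − 0.532 − 0.09 = 0.035793.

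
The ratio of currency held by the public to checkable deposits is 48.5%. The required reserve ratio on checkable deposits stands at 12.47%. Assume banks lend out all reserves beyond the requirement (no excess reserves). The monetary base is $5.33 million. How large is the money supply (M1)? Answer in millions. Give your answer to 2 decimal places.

$12.98 million

The money multiplier is m = (1 + c) / (rr + c) = (1 + 0.485) / (0.1247 + 0.485) ≈ 2.4356.
So M = m × MB = 2.4356 × 5.33 ≈ 12.9817 million.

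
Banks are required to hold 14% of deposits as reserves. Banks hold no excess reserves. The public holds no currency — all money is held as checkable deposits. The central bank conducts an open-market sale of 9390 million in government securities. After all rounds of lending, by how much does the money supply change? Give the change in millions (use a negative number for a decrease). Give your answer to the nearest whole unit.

The simple money multiplier is m = 1/rr = 1/0.14 ≈ 7.14286.
An open-market sale reduces the monetary base by 9390 million, so ΔM = m × ΔMB = 7.14286 × (−9390) = -67071.4554 million.

-67071 million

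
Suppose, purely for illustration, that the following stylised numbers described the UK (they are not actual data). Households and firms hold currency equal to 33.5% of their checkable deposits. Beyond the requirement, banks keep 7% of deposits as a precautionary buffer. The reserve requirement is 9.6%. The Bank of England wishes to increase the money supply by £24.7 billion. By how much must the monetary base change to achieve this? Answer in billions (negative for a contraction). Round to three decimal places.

The money multiplier is m = (1 + c) / (rr + e + c) = (1 + 0.335) / (0.096 + 0.07 + 0.335) ≈ 2.664671.
ΔMB = ΔM / m = (+24.7) / 2.664671 ≈ 9.2694 billion.

£9.269 billion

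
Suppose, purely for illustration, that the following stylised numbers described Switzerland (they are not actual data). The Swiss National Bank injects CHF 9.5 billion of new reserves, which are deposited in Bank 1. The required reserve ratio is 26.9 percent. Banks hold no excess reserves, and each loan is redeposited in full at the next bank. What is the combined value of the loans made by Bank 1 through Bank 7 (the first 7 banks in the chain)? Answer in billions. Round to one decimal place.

Bank i lends (1 − rr)^i of the original deposit: Bank 1 lends 9.5·0.7310 = 6.9445, Bank 2 lends 9.5·0.7310² ≈ 5.0764, and so on.
Summing a geometric series: total = 9.5·[0.7310·(1 − 0.7310^7) / (1 − 0.7310)] ≈ 22.9365 billion.

CHF 22.9 billion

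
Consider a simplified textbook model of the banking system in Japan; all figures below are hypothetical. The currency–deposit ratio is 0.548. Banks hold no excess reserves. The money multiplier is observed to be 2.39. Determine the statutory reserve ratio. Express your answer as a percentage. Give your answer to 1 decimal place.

Using m = 2.39. Since m = (1 + c)/(c + rr + e), the denominator satisfies c + rr + e = (1 + c)/m = (1 + 0.548) / 2.39 ≈ 0.647699.
With c = 0.548 and e = 0, the statutory reserve ratio is 0.647699 − 0.548 − 0 = 0.099699.

10.0%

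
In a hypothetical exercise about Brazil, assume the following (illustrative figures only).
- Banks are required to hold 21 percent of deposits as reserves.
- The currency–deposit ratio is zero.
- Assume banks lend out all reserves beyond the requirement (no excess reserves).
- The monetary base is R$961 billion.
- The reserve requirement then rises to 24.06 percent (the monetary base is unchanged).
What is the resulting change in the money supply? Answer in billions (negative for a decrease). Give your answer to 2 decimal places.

-582.01 billion

Initially m₁ = 1 / (0.21) ≈ 4.761905, so M₁ = 4.761905 × 961 ≈ 4576.1907 billion.
After the change m₂ = 1 / (0.2406) ≈ 4.156276, so M₂ = 4.156276 × 961 ≈ 3994.1812 billion.
ΔM = M₂ − M₁ = 3994.1812 − 4576.1907 = -582.0095 billion.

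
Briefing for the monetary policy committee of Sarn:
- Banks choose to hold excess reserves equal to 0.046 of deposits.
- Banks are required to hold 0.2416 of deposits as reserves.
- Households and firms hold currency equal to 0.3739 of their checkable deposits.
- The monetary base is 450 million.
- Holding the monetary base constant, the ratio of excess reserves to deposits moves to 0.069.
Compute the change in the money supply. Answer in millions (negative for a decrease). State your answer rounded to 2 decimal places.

-31.40 million

Initially m₁ = (1 + 0.3739) / (0.2416 + 0.046 + 0.3739) ≈ 2.076946, so M₁ = 2.076946 × 450 = 934.6257 million.
After the change m₂ = (1 + 0.3739) / (0.2416 + 0.069 + 0.3739) ≈ 2.007159, so M₂ = 2.007159 × 450 ≈ 903.2216 million.
ΔM = M₂ − M₁ = 903.2216 − 934.6257 = -31.4041 million.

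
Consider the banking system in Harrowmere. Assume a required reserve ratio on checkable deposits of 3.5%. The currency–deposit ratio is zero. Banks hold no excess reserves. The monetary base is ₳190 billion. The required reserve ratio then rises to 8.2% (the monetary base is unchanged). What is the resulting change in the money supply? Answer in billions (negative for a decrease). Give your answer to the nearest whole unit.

Initially m₁ = 1 / (0.035) ≈ 28.5714, so M₁ = 28.5714 × 190 = 5428.566 billion.
After the change m₂ = 1 / (0.082) ≈ 12.1951, so M₂ = 12.1951 × 190 = 2317.069 billion.
ΔM = M₂ − M₁ = 2317.069 − 5428.566 = -3111.497 billion.

-3111 billion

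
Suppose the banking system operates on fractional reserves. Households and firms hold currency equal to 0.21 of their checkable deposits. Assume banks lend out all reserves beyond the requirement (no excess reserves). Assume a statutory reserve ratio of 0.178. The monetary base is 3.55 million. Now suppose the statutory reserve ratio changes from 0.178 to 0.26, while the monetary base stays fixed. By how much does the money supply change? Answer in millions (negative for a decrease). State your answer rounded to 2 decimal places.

-1.93 million

Initially m₁ = (1 + 0.21) / (0.178 + 0.21) ≈ 3.1186, so M₁ = 3.1186 × 3.55 ≈ 11.071 million.
After the change m₂ = (1 + 0.21) / (0.26 + 0.21) ≈ 2.5745, so M₂ = 2.5745 × 3.55 ≈ 9.1395 million.
ΔM = M₂ − M₁ = 9.1395 − 11.071 = -1.9315 million.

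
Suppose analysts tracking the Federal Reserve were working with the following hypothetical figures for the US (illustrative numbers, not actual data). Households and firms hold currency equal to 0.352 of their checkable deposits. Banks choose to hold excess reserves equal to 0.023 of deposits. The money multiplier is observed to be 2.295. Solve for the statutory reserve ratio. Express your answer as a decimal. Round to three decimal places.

Using m = 2.295. Since m = (1 + c)/(c + rr + e), the denominator satisfies c + rr + e = (1 + c)/m = (1 + 0.352) / 2.295 ≈ 0.589107.
With c = 0.352 and e = 0.023, the statutory reserve ratio is 0.589107 − 0.352 − 0.023 = 0.214107.

0.214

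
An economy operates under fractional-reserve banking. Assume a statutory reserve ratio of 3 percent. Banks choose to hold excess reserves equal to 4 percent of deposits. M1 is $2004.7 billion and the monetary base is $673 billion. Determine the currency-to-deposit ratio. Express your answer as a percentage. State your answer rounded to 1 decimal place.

Using m = M/MB = 2004.7/673 ≈ 2.978752. From m = (1 + c)/(c + rr + e), rearranging gives 1 + c = m·(c + rr + e), so c·(1 − m) = m·(rr + e) − 1.
Hence c = [m·(rr + e) − 1]/(1 − m) = [2.978752 × (0.03 + 0.04) − 1] / (1 − 2.978752) ≈ 0.399993.

40.0%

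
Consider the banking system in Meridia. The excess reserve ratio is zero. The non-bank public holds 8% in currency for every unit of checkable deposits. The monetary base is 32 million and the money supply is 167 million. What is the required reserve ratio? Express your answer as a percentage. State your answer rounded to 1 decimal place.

12.7%

Using m = M/MB = 167/32 = 5.218750. Since m = (1 + c)/(c + rr + e), the denominator satisfies c + rr + e = (1 + c)/m = (1 + 0.08) / 5.218750 ≈ 0.206946.
With c = 0.08 and e = 0, the required reserve ratio is 0.206946 − 0.08 − 0 = 0.126946.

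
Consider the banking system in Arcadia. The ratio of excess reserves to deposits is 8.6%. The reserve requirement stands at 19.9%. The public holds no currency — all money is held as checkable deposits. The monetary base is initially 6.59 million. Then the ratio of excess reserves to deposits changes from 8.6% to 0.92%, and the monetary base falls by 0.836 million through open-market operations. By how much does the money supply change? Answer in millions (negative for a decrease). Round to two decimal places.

4.51 million

Before: m₁ = 1 / (0.199 + 0.086) ≈ 3.5088, MB₁ = 6.59, so M₁ = 3.5088 × 6.59 ≈ 23.123 million.
After: m₂ = 1 / (0.199 + 0.0092) ≈ 4.8031, MB₂ = 6.59 − 0.836 = 5.754, so M₂ = 4.8031 × 5.754 ≈ 27.637 million.
ΔM = M₂ − M₁ = 27.637 − 23.123 = 4.514 million.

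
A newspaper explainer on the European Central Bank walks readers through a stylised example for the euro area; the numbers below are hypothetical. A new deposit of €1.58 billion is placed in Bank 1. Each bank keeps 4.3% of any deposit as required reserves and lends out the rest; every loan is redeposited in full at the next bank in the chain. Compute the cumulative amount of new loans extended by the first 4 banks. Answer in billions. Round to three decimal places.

Bank i lends (1 − rr)^i of the original deposit: Bank 1 lends 1.58·0.9570 ≈ 1.5121, Bank 2 lends 1.58·0.9570² ≈ 1.4470, and so on.
Summing a geometric series: total = 1.58·[0.9570·(1 − 0.9570^4) / (1 − 0.9570)] ≈ 5.6692 billion.

€5.669 billion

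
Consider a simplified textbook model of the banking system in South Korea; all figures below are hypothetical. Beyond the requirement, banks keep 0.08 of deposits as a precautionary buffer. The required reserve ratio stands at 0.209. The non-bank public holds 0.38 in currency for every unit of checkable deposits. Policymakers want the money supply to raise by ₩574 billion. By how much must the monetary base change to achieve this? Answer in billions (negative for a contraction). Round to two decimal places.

The money multiplier is m = (1 + c) / (rr + e + c) = (1 + 0.38) / (0.209 + 0.08 + 0.38) ≈ 2.062780.
ΔMB = ΔM / m = (+574) / 2.062780 ≈ 278.2653 billion.

₩278.27 billion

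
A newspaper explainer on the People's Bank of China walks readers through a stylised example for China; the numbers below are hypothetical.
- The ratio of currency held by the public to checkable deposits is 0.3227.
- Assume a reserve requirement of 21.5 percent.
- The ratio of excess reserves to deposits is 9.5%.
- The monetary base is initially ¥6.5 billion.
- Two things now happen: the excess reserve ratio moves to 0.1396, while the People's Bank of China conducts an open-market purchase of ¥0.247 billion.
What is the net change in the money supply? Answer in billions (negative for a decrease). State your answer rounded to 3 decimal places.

Before: m₁ = (1 + 0.3227) / (0.215 + 0.095 + 0.3227) ≈ 2.09056, MB₁ = 6.5, so M₁ = 2.09056 × 6.5 ≈ 13.5886 billion.
After: m₂ = (1 + 0.3227) / (0.215 + 0.1396 + 0.3227) ≈ 1.95290, MB₂ = 6.5 + 0.247 = 6.747, so M₂ = 1.95290 × 6.747 ≈ 13.1762 billion.
ΔM = M₂ − M₁ = 13.1762 − 13.5886 = -0.4124 billion.

-0.412 billion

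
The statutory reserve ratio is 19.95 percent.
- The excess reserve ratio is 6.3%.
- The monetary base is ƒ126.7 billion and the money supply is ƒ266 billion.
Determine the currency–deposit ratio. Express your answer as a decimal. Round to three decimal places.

Using m = M/MB = 266/126.7 ≈ 2.099448. From m = (1 + c)/(c + rr + e), rearranging gives 1 + c = m·(c + rr + e), so c·(1 − m) = m·(rr + e) − 1.
Hence c = [m·(rr + e) − 1]/(1 − m) = [2.099448 × (0.1995 + 0.063) − 1] / (1 − 2.099448) ≈ 0.408291.

0.408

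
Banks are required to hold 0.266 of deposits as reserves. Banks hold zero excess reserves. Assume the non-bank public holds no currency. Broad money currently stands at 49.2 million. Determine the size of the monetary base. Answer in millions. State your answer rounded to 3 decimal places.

13.087 million

With no currency drain and no excess reserves, the money multiplier is m = 1/rr = 1/0.266 ≈ 3.759398.
The monetary base is MB = M / m = 49.2 / 3.759398 ≈ 13.0872 million.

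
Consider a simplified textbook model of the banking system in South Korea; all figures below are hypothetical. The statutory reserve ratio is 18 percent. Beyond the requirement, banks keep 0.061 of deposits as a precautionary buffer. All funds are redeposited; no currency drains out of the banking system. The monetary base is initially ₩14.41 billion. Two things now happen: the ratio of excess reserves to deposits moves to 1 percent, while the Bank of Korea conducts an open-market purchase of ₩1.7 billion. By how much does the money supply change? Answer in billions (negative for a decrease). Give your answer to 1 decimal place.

₩25.0 billion

Before: m₁ = 1 / (0.18 + 0.061) ≈ 4.1494, MB₁ = 14.41, so M₁ = 4.1494 × 14.41 ≈ 59.7929 billion.
After: m₂ = 1 / (0.18 + 0.01) ≈ 5.2632, MB₂ = 14.41 + 1.7 = 16.11, so M₂ = 5.2632 × 16.11 ≈ 84.7902 billion.
ΔM = M₂ − M₁ = 84.7902 − 59.7929 = 24.9973 billion.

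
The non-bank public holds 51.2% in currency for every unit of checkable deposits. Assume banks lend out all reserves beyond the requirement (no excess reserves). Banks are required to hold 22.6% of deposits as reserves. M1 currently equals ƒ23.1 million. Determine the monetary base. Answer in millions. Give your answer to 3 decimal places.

ƒ11.275 million

The money multiplier is m = (1 + c) / (rr + c) = (1 + 0.512) / (0.226 + 0.512) ≈ 2.048780.
MB = M / m = 23.1 / 2.048780 ≈ 11.275 million.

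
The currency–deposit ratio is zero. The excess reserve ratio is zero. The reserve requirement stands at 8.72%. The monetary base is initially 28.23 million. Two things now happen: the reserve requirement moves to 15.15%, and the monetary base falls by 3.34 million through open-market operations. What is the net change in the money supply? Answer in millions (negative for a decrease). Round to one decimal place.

-159.4 million

Before: m₁ = 1 / (0.0872) ≈ 11.4679, MB₁ = 28.23, so M₁ = 11.4679 × 28.23 ≈ 323.7388 million.
After: m₂ = 1 / (0.1515) ≈ 6.6007, MB₂ = 28.23 − 3.34 = 24.89, so M₂ = 6.6007 × 24.89 ≈ 164.2914 million.
ΔM = M₂ − M₁ = 164.2914 − 323.7388 = -159.4474 million.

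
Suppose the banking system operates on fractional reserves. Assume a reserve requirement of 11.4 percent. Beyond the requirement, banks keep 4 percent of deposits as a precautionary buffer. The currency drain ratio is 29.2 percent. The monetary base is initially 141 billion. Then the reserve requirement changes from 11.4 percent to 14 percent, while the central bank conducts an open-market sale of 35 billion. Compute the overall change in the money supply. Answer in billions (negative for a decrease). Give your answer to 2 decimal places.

-118.30 billion

Before: m₁ = (1 + 0.292) / (0.114 + 0.04 + 0.292) ≈ 2.896861, MB₁ = 141, so M₁ = 2.896861 × 141 ≈ 408.4574 billion.
After: m₂ = (1 + 0.292) / (0.14 + 0.04 + 0.292) ≈ 2.737288, MB₂ = 141 − 35 = 106, so M₂ = 2.737288 × 106 ≈ 290.1525 billion.
ΔM = M₂ − M₁ = 290.1525 − 408.4574 = -118.3049 billion.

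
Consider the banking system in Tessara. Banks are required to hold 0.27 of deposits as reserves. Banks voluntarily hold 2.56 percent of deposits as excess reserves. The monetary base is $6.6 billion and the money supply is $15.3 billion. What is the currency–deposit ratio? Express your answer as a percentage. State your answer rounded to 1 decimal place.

23.9%

Using m = M/MB = 15.3/6.6 ≈ 2.318182. From m = (1 + c)/(c + rr + e), rearranging gives 1 + c = m·(c + rr + e), so c·(1 − m) = m·(rr + e) − 1.
Hence c = [m·(rr + e) − 1]/(1 − m) = [2.318182 × (0.27 + 0.0256) − 1] / (1 − 2.318182) ≈ 0.238772.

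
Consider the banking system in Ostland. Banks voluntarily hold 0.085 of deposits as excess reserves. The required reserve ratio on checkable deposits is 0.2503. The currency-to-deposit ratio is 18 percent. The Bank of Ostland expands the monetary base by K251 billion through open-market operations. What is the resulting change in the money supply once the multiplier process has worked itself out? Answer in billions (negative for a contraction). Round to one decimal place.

The money multiplier is m = (1 + c) / (rr + e + c) = (1 + 0.18) / (0.2503 + 0.085 + 0.18) ≈ 2.28993.
The purchase adds 251 billion of base, so ΔM = m × ΔMB = 2.28993 × (+251) ≈ 574.7724 billion.

K574.8 billion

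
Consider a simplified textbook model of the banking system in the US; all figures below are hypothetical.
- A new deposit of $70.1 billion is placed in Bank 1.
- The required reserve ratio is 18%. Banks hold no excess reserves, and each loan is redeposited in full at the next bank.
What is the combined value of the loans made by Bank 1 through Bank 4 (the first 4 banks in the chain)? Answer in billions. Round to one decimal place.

$175.0 billion

Bank i lends (1 − rr)^i of the original deposit: Bank 1 lends 70.1·0.8200 = 57.4820, Bank 2 lends 70.1·0.8200² ≈ 47.1352, and so on.
Summing a geometric series: total = 70.1·[0.8200·(1 − 0.8200^4) / (1 − 0.8200)] ≈ 174.9619 billion.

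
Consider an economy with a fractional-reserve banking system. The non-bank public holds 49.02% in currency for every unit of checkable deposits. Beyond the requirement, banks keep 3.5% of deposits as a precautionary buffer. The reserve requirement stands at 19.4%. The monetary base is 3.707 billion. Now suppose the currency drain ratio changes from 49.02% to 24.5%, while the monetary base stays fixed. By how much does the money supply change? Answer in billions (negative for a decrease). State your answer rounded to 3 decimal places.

Initially m₁ = (1 + 0.4902) / (0.194 + 0.035 + 0.4902) ≈ 2.07202, so M₁ = 2.07202 × 3.707 ≈ 7.681 billion.
After the change m₂ = (1 + 0.245) / (0.194 + 0.035 + 0.245) ≈ 2.62658, so M₂ = 2.62658 × 3.707 ≈ 9.7367 billion.
ΔM = M₂ − M₁ = 9.7367 − 7.681 = 2.0557 billion.

2.056 billion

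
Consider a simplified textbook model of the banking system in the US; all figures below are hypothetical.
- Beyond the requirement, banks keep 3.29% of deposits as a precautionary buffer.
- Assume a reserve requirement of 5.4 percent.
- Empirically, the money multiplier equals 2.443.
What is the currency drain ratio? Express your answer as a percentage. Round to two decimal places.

Using m = 2.443. From m = (1 + c)/(c + rr + e), rearranging gives 1 + c = m·(c + rr + e), so c·(1 − m) = m·(rr + e) − 1.
Hence c = [m·(rr + e) − 1]/(1 − m) = [2.443 × (0.054 + 0.0329) − 1] / (1 − 2.443) ≈ 0.545879.

54.59%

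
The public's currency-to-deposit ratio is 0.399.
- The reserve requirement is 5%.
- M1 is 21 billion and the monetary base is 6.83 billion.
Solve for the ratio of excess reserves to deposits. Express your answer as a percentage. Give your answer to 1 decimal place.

0.6%

Using m = M/MB = 21/6.83 ≈ 3.074671. Since m = (1 + c)/(c + rr + e), the denominator satisfies c + rr + e = (1 + c)/m = (1 + 0.399) / 3.074671 ≈ 0.455008.
With c = 0.399 and rr = 0.05, the ratio of excess reserves to deposits is 0.455008 − 0.399 − 0.05 = 0.006008.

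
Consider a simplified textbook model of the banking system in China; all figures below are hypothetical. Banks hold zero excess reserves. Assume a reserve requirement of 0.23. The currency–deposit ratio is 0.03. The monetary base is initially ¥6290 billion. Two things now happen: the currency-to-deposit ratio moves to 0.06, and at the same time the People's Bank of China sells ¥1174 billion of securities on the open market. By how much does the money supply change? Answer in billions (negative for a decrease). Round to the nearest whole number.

Before: m₁ = (1 + 0.03) / (0.23 + 0.03) ≈ 3.96154, MB₁ = 6290, so M₁ = 3.96154 × 6290 = 24918.0866 billion.
After: m₂ = (1 + 0.06) / (0.23 + 0.06) ≈ 3.65517, MB₂ = 6290 − 1174 = 5116, so M₂ = 3.65517 × 5116 ≈ 18699.8497 billion.
ΔM = M₂ − M₁ = 18699.8497 − 24918.0866 = -6218.2369 billion.

-6218 billion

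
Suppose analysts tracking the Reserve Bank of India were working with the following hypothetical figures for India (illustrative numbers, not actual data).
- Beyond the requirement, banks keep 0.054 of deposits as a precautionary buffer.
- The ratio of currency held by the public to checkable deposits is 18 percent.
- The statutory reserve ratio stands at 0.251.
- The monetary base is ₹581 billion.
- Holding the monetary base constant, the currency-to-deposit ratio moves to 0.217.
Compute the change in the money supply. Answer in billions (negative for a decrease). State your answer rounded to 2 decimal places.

Initially m₁ = (1 + 0.18) / (0.251 + 0.054 + 0.18) ≈ 2.432990, so M₁ = 2.432990 × 581 ≈ 1413.5672 billion.
After the change m₂ = (1 + 0.217) / (0.251 + 0.054 + 0.217) ≈ 2.331418, so M₂ = 2.331418 × 581 ≈ 1354.5539 billion.
ΔM = M₂ − M₁ = 1354.5539 − 1413.5672 = -59.0133 billion.

-59.01 billion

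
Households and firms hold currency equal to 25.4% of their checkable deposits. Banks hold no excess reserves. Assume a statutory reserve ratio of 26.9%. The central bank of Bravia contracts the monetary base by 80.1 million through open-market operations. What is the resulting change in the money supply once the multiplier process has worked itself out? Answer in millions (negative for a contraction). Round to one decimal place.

The money multiplier is m = (1 + c) / (rr + c) = (1 + 0.254) / (0.269 + 0.254) ≈ 2.3977.
The sale removes 80.1 million of base, so ΔM = m × ΔMB = 2.3977 × (−80.1) ≈ -192.0558 million.

-192.1 million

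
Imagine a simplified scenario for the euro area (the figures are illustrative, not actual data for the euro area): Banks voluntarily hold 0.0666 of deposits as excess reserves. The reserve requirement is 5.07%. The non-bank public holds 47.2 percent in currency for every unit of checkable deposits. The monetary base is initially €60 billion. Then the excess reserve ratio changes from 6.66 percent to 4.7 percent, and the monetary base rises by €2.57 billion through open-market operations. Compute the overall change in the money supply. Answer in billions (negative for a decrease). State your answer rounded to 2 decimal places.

€11.80 billion

Before: m₁ = (1 + 0.472) / (0.0507 + 0.0666 + 0.472) ≈ 2.49788, MB₁ = 60, so M₁ = 2.49788 × 60 = 149.8728 billion.
After: m₂ = (1 + 0.472) / (0.0507 + 0.047 + 0.472) ≈ 2.58382, MB₂ = 60 + 2.57 = 62.57, so M₂ = 2.58382 × 62.57 ≈ 161.6696 billion.
ΔM = M₂ − M₁ = 161.6696 − 149.8728 = 11.7968 billion.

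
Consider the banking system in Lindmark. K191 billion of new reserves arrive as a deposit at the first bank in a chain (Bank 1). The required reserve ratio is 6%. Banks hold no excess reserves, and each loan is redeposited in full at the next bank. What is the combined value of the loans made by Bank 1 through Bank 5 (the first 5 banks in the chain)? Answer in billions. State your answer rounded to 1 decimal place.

K796.2 billion

Bank i lends (1 − rr)^i of the original deposit: Bank 1 lends 191·0.9400 = 179.5400, Bank 2 lends 191·0.9400² = 168.7676, and so on.
Summing a geometric series: total = 191·[0.9400·(1 − 0.9400^5) / (1 − 0.9400)] ≈ 796.2479 billion.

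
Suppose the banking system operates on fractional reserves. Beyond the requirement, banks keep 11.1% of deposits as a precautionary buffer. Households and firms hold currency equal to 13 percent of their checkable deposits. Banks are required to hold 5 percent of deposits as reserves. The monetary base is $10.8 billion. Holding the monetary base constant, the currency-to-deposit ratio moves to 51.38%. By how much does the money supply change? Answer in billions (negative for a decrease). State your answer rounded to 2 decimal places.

Initially m₁ = (1 + 0.13) / (0.05 + 0.111 + 0.13) ≈ 3.88316, so M₁ = 3.88316 × 10.8 ≈ 41.9381 billion.
After the change m₂ = (1 + 0.5138) / (0.05 + 0.111 + 0.5138) ≈ 2.24333, so M₂ = 2.24333 × 10.8 ≈ 24.228 billion.
ΔM = M₂ − M₁ = 24.228 − 41.9381 = -17.7101 billion.

-17.71 billion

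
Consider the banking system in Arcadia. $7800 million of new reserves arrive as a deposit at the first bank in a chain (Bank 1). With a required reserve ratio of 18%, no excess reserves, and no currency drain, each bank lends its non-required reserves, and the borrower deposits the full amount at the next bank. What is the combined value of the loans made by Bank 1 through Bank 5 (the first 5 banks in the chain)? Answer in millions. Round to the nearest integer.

Bank i lends (1 − rr)^i of the original deposit: Bank 1 lends 7800·0.8200 = 6396.0000, Bank 2 lends 7800·0.8200² = 5244.7200, and so on.
Summing a geometric series: total = 7800·[0.8200·(1 − 0.8200^5) / (1 − 0.8200)] ≈ 22359.7109 million.

$22360 million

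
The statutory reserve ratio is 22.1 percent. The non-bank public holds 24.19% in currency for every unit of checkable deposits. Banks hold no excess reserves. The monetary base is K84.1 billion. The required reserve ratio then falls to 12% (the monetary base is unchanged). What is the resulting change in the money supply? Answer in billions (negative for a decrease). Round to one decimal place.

Initially m₁ = (1 + 0.2419) / (0.221 + 0.2419) ≈ 2.6829, so M₁ = 2.6829 × 84.1 ≈ 225.6319 billion.
After the change m₂ = (1 + 0.2419) / (0.12 + 0.2419) ≈ 3.4316, so M₂ = 3.4316 × 84.1 ≈ 288.5976 billion.
ΔM = M₂ − M₁ = 288.5976 − 225.6319 = 62.9657 billion.

K63.0 billion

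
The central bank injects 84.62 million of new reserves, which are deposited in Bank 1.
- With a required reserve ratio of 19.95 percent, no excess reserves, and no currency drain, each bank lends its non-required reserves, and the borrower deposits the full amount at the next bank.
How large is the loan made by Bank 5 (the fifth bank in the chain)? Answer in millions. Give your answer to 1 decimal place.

27.8 million

Each bank lends a fraction (1 − rr) = 0.8005 of the deposit it receives, so Bank 5 receives 84.62·0.8005^4 and lends 84.62·0.8005^5 ≈ 27.8150 million.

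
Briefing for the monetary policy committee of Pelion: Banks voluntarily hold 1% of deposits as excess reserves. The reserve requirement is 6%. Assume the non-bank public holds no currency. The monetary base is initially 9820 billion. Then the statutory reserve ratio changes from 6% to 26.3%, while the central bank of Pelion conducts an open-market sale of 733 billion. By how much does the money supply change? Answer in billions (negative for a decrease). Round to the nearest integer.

-107000 billion

Before: m₁ = 1 / (0.06 + 0.01) ≈ 14.28571, MB₁ = 9820, so M₁ = 14.28571 × 9820 = 140285.6722 billion.
After: m₂ = 1 / (0.263 + 0.01) ≈ 3.66300, MB₂ = 9820 − 733 = 9087, so M₂ = 3.66300 × 9087 = 33285.681 billion.
ΔM = M₂ − M₁ = 33285.681 − 140285.6722 = -106999.9912 billion.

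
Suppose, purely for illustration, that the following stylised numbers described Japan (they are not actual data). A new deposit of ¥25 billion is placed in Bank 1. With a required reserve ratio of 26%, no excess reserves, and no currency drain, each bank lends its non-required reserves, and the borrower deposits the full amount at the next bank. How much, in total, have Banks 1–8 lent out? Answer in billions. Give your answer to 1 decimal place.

Bank i lends (1 − rr)^i of the original deposit: Bank 1 lends 25·0.7400 = 18.5000, Bank 2 lends 25·0.7400² = 13.6900, and so on.
Summing a geometric series: total = 25·[0.7400·(1 − 0.7400^8) / (1 − 0.7400)] ≈ 64.7557 billion.

¥64.8 billion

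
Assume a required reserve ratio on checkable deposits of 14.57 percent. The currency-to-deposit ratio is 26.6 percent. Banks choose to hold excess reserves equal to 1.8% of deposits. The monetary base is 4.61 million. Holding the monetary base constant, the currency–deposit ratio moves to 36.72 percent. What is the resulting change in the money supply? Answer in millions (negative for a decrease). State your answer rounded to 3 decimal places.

-1.710 million

Initially m₁ = (1 + 0.266) / (0.1457 + 0.018 + 0.266) ≈ 2.94624, so M₁ = 2.94624 × 4.61 ≈ 13.5822 million.
After the change m₂ = (1 + 0.3672) / (0.1457 + 0.018 + 0.3672) ≈ 2.57525, so M₂ = 2.57525 × 4.61 ≈ 11.8719 million.
ΔM = M₂ − M₁ = 11.8719 − 13.5822 = -1.7103 million.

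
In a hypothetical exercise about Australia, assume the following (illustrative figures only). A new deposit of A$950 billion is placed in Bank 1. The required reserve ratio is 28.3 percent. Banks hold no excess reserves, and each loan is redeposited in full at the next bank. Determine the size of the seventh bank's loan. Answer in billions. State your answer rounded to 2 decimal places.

A$92.55 billion

Each bank lends a fraction (1 − rr) = 0.7170 of the deposit it receives, so Bank 7 receives 950·0.7170^6 and lends 950·0.7170^7 ≈ 92.5460 billion.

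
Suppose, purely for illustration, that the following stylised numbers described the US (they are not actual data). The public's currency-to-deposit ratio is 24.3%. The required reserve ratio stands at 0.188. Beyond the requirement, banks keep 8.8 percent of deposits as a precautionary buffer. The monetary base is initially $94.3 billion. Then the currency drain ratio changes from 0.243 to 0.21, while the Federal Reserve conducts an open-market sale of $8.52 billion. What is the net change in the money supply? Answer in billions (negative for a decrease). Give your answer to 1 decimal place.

-12.3 billion

Before: m₁ = (1 + 0.243) / (0.188 + 0.088 + 0.243) ≈ 2.3950, MB₁ = 94.3, so M₁ = 2.3950 × 94.3 = 225.8485 billion.
After: m₂ = (1 + 0.21) / (0.188 + 0.088 + 0.21) ≈ 2.4897, MB₂ = 94.3 − 8.52 = 85.78, so M₂ = 2.4897 × 85.78 ≈ 213.5665 billion.
ΔM = M₂ − M₁ = 213.5665 − 225.8485 = -12.282 billion.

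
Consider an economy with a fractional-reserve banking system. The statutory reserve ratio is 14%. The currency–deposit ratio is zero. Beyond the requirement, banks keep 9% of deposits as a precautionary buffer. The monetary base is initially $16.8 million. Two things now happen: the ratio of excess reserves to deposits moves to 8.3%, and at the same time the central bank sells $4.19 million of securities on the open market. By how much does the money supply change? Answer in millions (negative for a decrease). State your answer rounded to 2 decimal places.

-16.50 million

Before: m₁ = 1 / (0.14 + 0.09) ≈ 4.34783, MB₁ = 16.8, so M₁ = 4.34783 × 16.8 ≈ 73.0435 million.
After: m₂ = 1 / (0.14 + 0.083) ≈ 4.48430, MB₂ = 16.8 − 4.19 = 12.61, so M₂ = 4.48430 × 12.61 ≈ 56.547 million.
ΔM = M₂ − M₁ = 56.547 − 73.0435 = -16.4965 million.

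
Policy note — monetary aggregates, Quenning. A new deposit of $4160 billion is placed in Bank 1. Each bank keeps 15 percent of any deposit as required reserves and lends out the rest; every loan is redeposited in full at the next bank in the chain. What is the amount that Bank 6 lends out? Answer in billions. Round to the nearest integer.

$1569 billion

Each bank lends a fraction (1 − rr) = 0.8500 of the deposit it receives, so Bank 6 receives 4160·0.8500^5 and lends 4160·0.8500^6 ≈ 1568.9420 billion.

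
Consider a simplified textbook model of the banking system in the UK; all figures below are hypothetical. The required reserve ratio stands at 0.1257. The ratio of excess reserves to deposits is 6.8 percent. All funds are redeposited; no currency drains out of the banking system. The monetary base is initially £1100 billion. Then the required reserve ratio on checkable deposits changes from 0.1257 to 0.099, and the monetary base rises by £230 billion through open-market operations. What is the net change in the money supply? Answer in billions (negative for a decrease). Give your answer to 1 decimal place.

£2285.2 billion

Before: m₁ = 1 / (0.1257 + 0.068) ≈ 5.162623, MB₁ = 1100, so M₁ = 5.162623 × 1100 = 5678.8853 billion.
After: m₂ = 1 / (0.099 + 0.068) ≈ 5.988024, MB₂ = 1100 + 230 = 1330, so M₂ = 5.988024 × 1330 ≈ 7964.0719 billion.
ΔM = M₂ − M₁ = 7964.0719 − 5678.8853 = 2285.1866 billion.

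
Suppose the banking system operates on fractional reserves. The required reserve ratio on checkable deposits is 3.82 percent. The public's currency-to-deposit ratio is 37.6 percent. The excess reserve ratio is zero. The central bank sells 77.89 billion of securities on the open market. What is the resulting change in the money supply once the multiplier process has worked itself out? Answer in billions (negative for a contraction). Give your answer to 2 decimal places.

-258.76 billion

The money multiplier is m = (1 + c) / (rr + c) = (1 + 0.376) / (0.0382 + 0.376) ≈ 3.32207.
The sale removes 77.89 billion of base, so ΔM = m × ΔMB = 3.32207 × (−77.89) ≈ -258.756 billion.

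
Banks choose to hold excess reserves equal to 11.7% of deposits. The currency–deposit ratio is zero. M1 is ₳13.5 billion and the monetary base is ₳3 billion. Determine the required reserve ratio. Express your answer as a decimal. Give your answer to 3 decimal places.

0.105

Using m = M/MB = 13.5/3 = 4.500000. Since m = (1 + c)/(c + rr + e), the denominator satisfies c + rr + e = (1 + c)/m = (1 + 0) / 4.500000 ≈ 0.222222.
With c = 0 and e = 0.117, the required reserve ratio is 0.222222 − 0 − 0.117 = 0.105222.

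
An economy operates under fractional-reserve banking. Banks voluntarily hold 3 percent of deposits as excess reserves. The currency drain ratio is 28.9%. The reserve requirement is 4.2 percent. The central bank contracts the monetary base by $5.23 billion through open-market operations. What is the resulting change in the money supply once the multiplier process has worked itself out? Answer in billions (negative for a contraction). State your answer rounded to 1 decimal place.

The money multiplier is m = (1 + c) / (rr + e + c) = (1 + 0.289) / (0.042 + 0.03 + 0.289) ≈ 3.5706.
The sale removes 5.23 billion of base, so ΔM = m × ΔMB = 3.5706 × (−5.23) ≈ -18.6742 billion.

-18.7 billion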